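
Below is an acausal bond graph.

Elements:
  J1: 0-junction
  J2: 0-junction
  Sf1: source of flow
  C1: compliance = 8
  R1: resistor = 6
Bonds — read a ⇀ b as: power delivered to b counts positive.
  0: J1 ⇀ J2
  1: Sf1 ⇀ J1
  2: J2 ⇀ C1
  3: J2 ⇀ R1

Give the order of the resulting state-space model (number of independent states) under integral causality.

β1 stroke→Sf1  (Sf1: flow source, stroke at near end)
β0 stroke→J1  (J1: last free bond brings effort in)
β2 stroke→J2  (prefer integral on C1)
β3 stroke→R1  (0-jn J2 has e-setter on 2)

1  (C1 all integral)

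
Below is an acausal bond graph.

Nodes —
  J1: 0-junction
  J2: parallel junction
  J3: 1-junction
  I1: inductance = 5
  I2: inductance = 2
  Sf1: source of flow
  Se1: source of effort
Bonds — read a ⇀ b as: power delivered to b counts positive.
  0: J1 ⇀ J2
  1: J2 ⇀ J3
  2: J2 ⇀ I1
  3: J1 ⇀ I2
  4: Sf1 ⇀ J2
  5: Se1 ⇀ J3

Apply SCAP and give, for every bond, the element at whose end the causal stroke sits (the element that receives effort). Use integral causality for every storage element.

bond 4 |Sf1  (source Sf1 imposes f)
bond 5 |J3  (source Se1 imposes e)
bond 1 |J2  (only one flow-in slot at J3)
bond 0 |J1  (0-jn J2 has e-setter on 1)
bond 2 |I1  (common-e at J2 fixed by 1)
bond 3 |I2  (0-jn J1 has e-setter on 0)

#0 stroke at J1
#1 stroke at J2
#2 stroke at I1
#3 stroke at I2
#4 stroke at Sf1
#5 stroke at J3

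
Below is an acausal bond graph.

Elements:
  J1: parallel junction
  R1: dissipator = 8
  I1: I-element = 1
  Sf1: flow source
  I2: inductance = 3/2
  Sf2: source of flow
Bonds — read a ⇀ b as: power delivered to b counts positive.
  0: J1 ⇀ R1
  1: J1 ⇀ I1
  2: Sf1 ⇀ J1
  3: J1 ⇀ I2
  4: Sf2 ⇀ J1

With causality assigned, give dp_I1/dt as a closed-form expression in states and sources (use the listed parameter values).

dp_I1/dt = 8*F_Sf1 + 8*F_Sf2 - 8*p_I1 - 16*p_I2/3

#2 |Sf1  (Sf1 fixes flow; stroke at Sf1)
#4 |Sf2  (Sf2 (Sf) sets flow on bond)
#1 |I1  (prefer integral on I1)
#3 |I2  (prefer integral on I2)
#0 |J1  (J1 needs exactly one e-in)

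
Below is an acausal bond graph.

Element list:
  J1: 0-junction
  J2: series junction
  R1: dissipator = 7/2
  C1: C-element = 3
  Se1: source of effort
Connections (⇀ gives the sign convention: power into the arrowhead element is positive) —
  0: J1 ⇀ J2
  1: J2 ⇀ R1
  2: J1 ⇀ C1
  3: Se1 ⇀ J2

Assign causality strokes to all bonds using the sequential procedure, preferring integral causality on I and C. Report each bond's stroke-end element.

β3 |J2  (Se1 (Se) sets effort on bond)
β2 |J1  (prefer integral on C1)
β0 |J2  (J1: bond 2 brought effort, rest push out)
β1 |R1  (J2: last free bond brings flow in)

bond 0 stroke at J2
bond 1 stroke at R1
bond 2 stroke at J1
bond 3 stroke at J2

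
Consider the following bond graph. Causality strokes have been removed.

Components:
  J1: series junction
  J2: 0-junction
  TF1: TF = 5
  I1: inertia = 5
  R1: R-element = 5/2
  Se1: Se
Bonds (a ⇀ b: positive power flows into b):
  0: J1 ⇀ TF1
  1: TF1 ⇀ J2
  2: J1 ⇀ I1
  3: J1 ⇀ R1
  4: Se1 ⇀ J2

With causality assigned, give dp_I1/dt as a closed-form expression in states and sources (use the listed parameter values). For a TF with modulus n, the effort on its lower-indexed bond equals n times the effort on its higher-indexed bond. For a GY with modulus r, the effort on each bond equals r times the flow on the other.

dp_I1/dt = -5*E_Se1 - p_I1/2

bond 4 stroke→J2  (Se1 (Se) sets effort on bond)
bond 1 stroke→TF1  (0-jn J2 has e-setter on 4)
bond 0 stroke→J1  (TF1 one-in-one-out from 1)
bond 2 stroke→I1  (I1 outputs flow p/I1)
bond 3 stroke→J1  (common-f at J1 fixed by 2)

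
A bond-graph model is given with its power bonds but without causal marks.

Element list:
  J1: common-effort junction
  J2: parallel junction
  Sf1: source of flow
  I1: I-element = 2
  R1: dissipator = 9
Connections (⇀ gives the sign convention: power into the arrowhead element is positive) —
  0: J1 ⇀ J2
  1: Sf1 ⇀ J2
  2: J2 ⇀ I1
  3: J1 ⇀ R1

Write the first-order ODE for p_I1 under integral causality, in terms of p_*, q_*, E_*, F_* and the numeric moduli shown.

dp_I1/dt = 9*F_Sf1 - 9*p_I1/2

β1 |Sf1  (source Sf1 imposes f)
β2 |I1  (prefer integral on I1)
β0 |J2  (only one effort-in slot at J2)
β3 |J1  (closing 0-jn rule on J1)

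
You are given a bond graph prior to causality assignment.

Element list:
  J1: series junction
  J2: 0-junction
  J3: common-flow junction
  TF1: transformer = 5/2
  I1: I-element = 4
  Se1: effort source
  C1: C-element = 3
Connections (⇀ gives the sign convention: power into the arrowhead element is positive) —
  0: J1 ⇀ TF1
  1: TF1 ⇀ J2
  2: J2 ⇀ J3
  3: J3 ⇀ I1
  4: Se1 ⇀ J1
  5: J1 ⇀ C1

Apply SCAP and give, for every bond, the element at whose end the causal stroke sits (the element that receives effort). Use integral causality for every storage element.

β4 stroke at J1  (source Se1 imposes e)
β3 stroke at I1  (I1 integral (f out))
β2 stroke at J3  (common-f at J3 fixed by 3)
β1 stroke at J2  (J2 needs exactly one e-in)
β0 stroke at TF1  (TF1: transformer flips bond 1)
β5 stroke at J1  (J1: bond 0 brought flow, rest push out)

β0 stroke at TF1
β1 stroke at J2
β2 stroke at J3
β3 stroke at I1
β4 stroke at J1
β5 stroke at J1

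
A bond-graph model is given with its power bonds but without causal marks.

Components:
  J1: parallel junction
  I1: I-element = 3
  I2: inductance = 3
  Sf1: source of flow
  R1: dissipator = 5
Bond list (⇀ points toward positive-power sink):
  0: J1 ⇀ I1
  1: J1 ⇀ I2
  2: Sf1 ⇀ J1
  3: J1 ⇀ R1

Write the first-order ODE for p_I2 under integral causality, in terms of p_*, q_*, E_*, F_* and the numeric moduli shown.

b2 stroke at Sf1  (Sf1 fixes flow; stroke at Sf1)
b0 stroke at I1  (prefer integral on I1)
b1 stroke at I2  (prefer integral on I2)
b3 stroke at J1  (J1: last free bond brings effort in)

dp_I2/dt = 5*F_Sf1 - 5*p_I1/3 - 5*p_I2/3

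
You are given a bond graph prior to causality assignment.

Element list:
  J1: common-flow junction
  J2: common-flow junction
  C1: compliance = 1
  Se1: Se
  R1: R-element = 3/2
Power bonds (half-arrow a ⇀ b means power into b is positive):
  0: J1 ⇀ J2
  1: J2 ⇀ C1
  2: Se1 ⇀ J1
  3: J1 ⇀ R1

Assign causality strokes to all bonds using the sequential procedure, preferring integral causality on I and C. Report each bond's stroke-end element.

bond 0 →J1
bond 1 →J2
bond 2 →J1
bond 3 →R1

#2 →J1  (Se1 fixes effort; stroke away)
#1 →J2  (C1 outputs effort q/C1)
#0 →J1  (J2 needs exactly one f-in)
#3 →R1  (only one flow-in slot at J1)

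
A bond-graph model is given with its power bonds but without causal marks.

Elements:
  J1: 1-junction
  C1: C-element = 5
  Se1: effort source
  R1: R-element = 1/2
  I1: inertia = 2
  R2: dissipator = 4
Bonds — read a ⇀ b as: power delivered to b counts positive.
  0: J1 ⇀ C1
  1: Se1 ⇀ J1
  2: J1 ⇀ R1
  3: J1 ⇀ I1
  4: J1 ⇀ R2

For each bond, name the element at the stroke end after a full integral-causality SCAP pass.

bond 0 stroke→J1
bond 1 stroke→J1
bond 2 stroke→J1
bond 3 stroke→I1
bond 4 stroke→J1

bond 1 →J1  (Se1 fixes effort; stroke away)
bond 0 →J1  (C1 outputs effort q/C1)
bond 3 →I1  (I1: I, integral causality)
bond 2 →J1  (1-jn J1 has f-setter on 3)
bond 4 →J1  (1-jn J1 has f-setter on 3)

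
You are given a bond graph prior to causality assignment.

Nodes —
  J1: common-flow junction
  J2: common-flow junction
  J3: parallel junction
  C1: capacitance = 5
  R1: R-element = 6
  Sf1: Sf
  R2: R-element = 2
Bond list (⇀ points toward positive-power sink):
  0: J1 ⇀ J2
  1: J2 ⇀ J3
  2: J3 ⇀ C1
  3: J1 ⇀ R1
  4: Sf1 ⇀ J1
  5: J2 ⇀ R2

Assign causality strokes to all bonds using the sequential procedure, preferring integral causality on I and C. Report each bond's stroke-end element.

β4 |Sf1  (Sf1 (Sf) sets flow on bond)
β0 |J1  (1-jn J1 has f-setter on 4)
β3 |J1  (J1: bond 4 brought flow, rest push out)
β1 |J2  (1-jn J2 has f-setter on 0)
β5 |J2  (common-f at J2 fixed by 0)
β2 |J3  (only one effort-in slot at J3)

b0 |J1
b1 |J2
b2 |J3
b3 |J1
b4 |Sf1
b5 |J2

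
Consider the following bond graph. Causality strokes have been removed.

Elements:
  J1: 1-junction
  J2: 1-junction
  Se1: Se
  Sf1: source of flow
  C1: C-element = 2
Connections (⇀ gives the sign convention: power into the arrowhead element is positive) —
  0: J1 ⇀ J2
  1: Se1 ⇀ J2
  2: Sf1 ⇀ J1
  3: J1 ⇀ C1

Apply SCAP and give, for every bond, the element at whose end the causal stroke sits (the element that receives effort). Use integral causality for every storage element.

#1 |J2  (Se1 fixes effort; stroke away)
#2 |Sf1  (Sf1: flow source, stroke at near end)
#0 |J1  (1-jn J1 has f-setter on 2)
#3 |J1  (J1: bond 2 brought flow, rest push out)

bond 0 stroke→J1
bond 1 stroke→J2
bond 2 stroke→Sf1
bond 3 stroke→J1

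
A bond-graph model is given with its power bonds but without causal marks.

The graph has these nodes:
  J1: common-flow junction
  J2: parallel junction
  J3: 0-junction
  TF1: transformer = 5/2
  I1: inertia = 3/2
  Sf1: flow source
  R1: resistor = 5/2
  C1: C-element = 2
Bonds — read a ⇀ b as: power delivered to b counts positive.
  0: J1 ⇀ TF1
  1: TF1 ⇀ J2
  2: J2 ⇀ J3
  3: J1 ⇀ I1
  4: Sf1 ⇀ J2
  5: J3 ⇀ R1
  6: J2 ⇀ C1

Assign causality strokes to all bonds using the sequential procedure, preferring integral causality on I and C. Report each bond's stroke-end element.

bond 4 stroke→Sf1  (source Sf1 imposes f)
bond 3 stroke→I1  (I1 outputs flow p/I1)
bond 0 stroke→J1  (common-f at J1 fixed by 3)
bond 1 stroke→TF1  (TF TF1: opposite of bond 0)
bond 6 stroke→J2  (C1: C, integral causality)
bond 2 stroke→J3  (0-jn J2 has e-setter on 6)
bond 5 stroke→R1  (J3 effort already set via bond 2)

β0 stroke→J1
β1 stroke→TF1
β2 stroke→J3
β3 stroke→I1
β4 stroke→Sf1
β5 stroke→R1
β6 stroke→J2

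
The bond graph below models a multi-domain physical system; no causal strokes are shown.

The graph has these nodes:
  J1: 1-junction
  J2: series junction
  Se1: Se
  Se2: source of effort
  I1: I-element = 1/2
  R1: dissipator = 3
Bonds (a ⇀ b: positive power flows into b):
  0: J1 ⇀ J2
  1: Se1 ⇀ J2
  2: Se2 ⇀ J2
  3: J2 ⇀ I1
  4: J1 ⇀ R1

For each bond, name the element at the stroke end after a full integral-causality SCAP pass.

bond 0 stroke→J2
bond 1 stroke→J2
bond 2 stroke→J2
bond 3 stroke→I1
bond 4 stroke→J1

bond 1 stroke at J2  (Se1 (Se) sets effort on bond)
bond 2 stroke at J2  (Se2: effort source, stroke at far end)
bond 3 stroke at I1  (prefer integral on I1)
bond 0 stroke at J2  (common-f at J2 fixed by 3)
bond 4 stroke at J1  (common-f at J1 fixed by 0)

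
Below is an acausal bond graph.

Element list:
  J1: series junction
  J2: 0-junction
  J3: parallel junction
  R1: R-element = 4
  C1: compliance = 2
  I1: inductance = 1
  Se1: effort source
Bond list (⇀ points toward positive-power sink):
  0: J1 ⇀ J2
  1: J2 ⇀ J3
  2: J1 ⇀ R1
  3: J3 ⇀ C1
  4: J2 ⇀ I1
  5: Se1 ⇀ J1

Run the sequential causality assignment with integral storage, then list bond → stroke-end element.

b5 stroke→J1  (Se1 fixes effort; stroke away)
b3 stroke→J3  (prefer integral on C1)
b1 stroke→J2  (0-jn J3 has e-setter on 3)
b0 stroke→J1  (0-jn J2 has e-setter on 1)
b4 stroke→I1  (0-jn J2 has e-setter on 1)
b2 stroke→R1  (J1 needs exactly one f-in)

bond 0 stroke→J1
bond 1 stroke→J2
bond 2 stroke→R1
bond 3 stroke→J3
bond 4 stroke→I1
bond 5 stroke→J1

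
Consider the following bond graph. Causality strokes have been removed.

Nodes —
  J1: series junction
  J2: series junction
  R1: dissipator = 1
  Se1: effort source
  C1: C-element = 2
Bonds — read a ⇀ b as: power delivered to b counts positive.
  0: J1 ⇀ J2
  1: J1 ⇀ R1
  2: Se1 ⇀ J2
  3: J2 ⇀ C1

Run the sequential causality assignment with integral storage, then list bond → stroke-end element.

β0 stroke at J1
β1 stroke at R1
β2 stroke at J2
β3 stroke at J2

b2 →J2  (Se1 (Se) sets effort on bond)
b3 →J2  (prefer integral on C1)
b0 →J1  (closing 1-jn rule on J2)
b1 →R1  (J1: last free bond brings flow in)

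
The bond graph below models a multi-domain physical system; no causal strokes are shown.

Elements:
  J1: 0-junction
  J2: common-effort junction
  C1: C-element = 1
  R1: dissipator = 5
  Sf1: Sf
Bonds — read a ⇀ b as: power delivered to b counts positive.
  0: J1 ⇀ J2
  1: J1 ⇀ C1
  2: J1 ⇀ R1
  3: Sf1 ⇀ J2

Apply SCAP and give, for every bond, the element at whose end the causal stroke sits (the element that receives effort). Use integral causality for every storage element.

#0 |J2
#1 |J1
#2 |R1
#3 |Sf1

bond 3 |Sf1  (Sf1 (Sf) sets flow on bond)
bond 0 |J2  (only one effort-in slot at J2)
bond 1 |J1  (C1: C, integral causality)
bond 2 |R1  (0-jn J1 has e-setter on 1)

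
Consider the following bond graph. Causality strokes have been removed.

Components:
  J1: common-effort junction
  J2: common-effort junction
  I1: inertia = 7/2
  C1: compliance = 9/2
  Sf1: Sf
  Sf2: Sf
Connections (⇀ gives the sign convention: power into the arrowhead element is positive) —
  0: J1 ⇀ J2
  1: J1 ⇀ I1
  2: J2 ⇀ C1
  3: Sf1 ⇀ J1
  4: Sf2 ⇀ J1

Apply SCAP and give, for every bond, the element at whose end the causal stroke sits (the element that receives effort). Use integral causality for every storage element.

bond 0 stroke→J1
bond 1 stroke→I1
bond 2 stroke→J2
bond 3 stroke→Sf1
bond 4 stroke→Sf2

#3 stroke→Sf1  (source Sf1 imposes f)
#4 stroke→Sf2  (Sf2 fixes flow; stroke at Sf2)
#1 stroke→I1  (I1: I, integral causality)
#0 stroke→J1  (J1: last free bond brings effort in)
#2 stroke→J2  (J2 needs exactly one e-in)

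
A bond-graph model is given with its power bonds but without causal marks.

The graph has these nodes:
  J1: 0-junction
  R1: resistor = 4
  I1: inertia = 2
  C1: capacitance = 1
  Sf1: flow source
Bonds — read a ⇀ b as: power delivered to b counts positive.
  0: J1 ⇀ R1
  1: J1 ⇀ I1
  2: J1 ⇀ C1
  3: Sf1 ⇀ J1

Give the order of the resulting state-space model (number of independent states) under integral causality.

2  (C1, I1 all integral)

#3 stroke at Sf1  (source Sf1 imposes f)
#1 stroke at I1  (I1: I, integral causality)
#2 stroke at J1  (C1 integral (e out))
#0 stroke at R1  (J1 effort already set via bond 2)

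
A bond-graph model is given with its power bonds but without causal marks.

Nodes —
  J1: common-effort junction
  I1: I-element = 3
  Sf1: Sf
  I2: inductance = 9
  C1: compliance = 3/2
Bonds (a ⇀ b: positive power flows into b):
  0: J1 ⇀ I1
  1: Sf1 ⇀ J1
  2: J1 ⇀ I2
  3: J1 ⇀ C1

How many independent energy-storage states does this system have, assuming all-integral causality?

b1 |Sf1  (Sf1: flow source, stroke at near end)
b0 |I1  (I1 integral (f out))
b2 |I2  (I2 outputs flow p/I2)
b3 |J1  (only one effort-in slot at J1)

3  (C1, I1, I2 all integral)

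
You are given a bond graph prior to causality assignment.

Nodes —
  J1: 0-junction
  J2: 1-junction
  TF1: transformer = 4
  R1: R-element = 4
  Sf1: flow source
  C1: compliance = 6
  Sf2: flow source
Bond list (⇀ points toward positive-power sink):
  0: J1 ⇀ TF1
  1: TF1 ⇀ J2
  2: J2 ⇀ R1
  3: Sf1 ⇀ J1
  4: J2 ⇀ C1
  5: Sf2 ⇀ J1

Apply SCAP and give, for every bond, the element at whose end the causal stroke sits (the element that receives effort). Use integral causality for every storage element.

bond 3 |Sf1  (Sf1 (Sf) sets flow on bond)
bond 5 |Sf2  (source Sf2 imposes f)
bond 0 |J1  (J1: last free bond brings effort in)
bond 1 |TF1  (TF1 one-in-one-out from 0)
bond 2 |J2  (J2 flow already set via bond 1)
bond 4 |J2  (J2: bond 1 brought flow, rest push out)

b0 →J1
b1 →TF1
b2 →J2
b3 →Sf1
b4 →J2
b5 →Sf2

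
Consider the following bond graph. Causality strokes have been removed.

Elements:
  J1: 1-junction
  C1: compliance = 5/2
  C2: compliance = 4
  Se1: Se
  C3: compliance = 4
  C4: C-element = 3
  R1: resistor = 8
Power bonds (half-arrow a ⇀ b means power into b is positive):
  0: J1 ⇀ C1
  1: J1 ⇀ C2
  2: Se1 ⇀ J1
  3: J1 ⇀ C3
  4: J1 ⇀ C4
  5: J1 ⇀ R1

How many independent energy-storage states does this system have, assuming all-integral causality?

4  (C1, C2, C3, C4 all integral)

#2 stroke at J1  (Se1 fixes effort; stroke away)
#0 stroke at J1  (C1: C, integral causality)
#1 stroke at J1  (C2 outputs effort q/C2)
#3 stroke at J1  (prefer integral on C3)
#4 stroke at J1  (C4 outputs effort q/C4)
#5 stroke at R1  (closing 1-jn rule on J1)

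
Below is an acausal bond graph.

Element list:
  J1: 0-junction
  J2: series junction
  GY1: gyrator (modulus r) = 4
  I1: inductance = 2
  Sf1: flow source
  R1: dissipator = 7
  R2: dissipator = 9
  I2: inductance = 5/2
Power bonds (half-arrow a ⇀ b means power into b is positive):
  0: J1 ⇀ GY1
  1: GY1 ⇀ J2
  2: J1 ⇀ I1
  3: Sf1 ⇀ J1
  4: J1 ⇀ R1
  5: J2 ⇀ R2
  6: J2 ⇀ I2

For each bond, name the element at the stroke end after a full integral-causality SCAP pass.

β0 stroke at J1
β1 stroke at J2
β2 stroke at I1
β3 stroke at Sf1
β4 stroke at R1
β5 stroke at J2
β6 stroke at I2

β3 →Sf1  (source Sf1 imposes f)
β2 →I1  (prefer integral on I1)
β6 →I2  (I2: I, integral causality)
β1 →J2  (1-jn J2 has f-setter on 6)
β5 →J2  (J2: bond 6 brought flow, rest push out)
β0 →J1  (GY1: gyrator matches bond 1)
β4 →R1  (common-e at J1 fixed by 0)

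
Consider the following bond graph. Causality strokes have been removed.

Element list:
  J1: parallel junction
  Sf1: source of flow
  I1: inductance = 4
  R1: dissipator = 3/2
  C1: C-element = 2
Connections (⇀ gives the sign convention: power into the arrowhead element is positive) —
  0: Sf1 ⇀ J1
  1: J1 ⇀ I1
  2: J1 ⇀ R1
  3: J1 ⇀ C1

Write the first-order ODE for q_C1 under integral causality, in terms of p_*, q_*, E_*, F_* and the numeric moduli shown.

dq_C1/dt = F_Sf1 - p_I1/4 - q_C1/3

β0 stroke at Sf1  (Sf1 fixes flow; stroke at Sf1)
β1 stroke at I1  (I1 integral (f out))
β3 stroke at J1  (C1 outputs effort q/C1)
β2 stroke at R1  (common-e at J1 fixed by 3)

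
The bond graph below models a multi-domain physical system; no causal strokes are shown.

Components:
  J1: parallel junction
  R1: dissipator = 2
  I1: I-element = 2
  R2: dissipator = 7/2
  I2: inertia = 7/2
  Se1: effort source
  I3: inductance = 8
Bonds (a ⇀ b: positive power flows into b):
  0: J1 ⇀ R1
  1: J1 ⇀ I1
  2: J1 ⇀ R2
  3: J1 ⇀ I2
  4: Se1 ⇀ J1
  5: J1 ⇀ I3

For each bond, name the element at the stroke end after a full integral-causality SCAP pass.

b4 stroke→J1  (Se1 (Se) sets effort on bond)
b0 stroke→R1  (J1 effort already set via bond 4)
b1 stroke→I1  (0-jn J1 has e-setter on 4)
b2 stroke→R2  (0-jn J1 has e-setter on 4)
b3 stroke→I2  (0-jn J1 has e-setter on 4)
b5 stroke→I3  (common-e at J1 fixed by 4)

bond 0 |R1
bond 1 |I1
bond 2 |R2
bond 3 |I2
bond 4 |J1
bond 5 |I3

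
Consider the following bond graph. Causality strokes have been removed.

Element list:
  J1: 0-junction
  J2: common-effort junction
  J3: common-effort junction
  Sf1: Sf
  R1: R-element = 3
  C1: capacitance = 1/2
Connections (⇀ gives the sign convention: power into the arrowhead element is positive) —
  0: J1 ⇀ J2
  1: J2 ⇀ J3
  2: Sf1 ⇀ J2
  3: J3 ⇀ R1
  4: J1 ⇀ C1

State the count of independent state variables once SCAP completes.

1  (C1 all integral)

b2 |Sf1  (Sf1 (Sf) sets flow on bond)
b4 |J1  (C1 integral (e out))
b0 |J2  (0-jn J1 has e-setter on 4)
b1 |J3  (common-e at J2 fixed by 0)
b3 |R1  (J3: bond 1 brought effort, rest push out)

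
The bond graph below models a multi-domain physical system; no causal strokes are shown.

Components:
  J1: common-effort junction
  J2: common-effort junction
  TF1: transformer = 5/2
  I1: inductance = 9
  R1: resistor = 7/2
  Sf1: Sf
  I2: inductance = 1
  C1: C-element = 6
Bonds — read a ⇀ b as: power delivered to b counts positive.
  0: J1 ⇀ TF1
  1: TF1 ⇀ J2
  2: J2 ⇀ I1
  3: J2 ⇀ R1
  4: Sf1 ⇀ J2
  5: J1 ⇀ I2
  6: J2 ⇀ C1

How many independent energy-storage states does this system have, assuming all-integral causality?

3  (C1, I1, I2 all integral)

bond 4 stroke at Sf1  (Sf1 fixes flow; stroke at Sf1)
bond 2 stroke at I1  (prefer integral on I1)
bond 5 stroke at I2  (I2 outputs flow p/I2)
bond 0 stroke at J1  (closing 0-jn rule on J1)
bond 1 stroke at TF1  (TF TF1: opposite of bond 0)
bond 6 stroke at J2  (C1: C, integral causality)
bond 3 stroke at R1  (common-e at J2 fixed by 6)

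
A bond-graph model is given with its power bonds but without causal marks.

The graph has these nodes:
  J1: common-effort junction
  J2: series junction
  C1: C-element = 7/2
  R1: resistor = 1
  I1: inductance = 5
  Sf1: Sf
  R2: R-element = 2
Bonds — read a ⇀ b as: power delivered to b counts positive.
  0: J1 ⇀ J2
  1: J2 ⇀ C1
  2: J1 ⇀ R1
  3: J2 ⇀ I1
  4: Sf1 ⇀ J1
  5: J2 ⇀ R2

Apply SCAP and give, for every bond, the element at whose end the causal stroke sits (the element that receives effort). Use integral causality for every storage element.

bond 0 →J2
bond 1 →J2
bond 2 →J1
bond 3 →I1
bond 4 →Sf1
bond 5 →J2

β4 stroke→Sf1  (source Sf1 imposes f)
β1 stroke→J2  (C1: C, integral causality)
β3 stroke→I1  (I1 outputs flow p/I1)
β0 stroke→J2  (common-f at J2 fixed by 3)
β5 stroke→J2  (1-jn J2 has f-setter on 3)
β2 stroke→J1  (only one effort-in slot at J1)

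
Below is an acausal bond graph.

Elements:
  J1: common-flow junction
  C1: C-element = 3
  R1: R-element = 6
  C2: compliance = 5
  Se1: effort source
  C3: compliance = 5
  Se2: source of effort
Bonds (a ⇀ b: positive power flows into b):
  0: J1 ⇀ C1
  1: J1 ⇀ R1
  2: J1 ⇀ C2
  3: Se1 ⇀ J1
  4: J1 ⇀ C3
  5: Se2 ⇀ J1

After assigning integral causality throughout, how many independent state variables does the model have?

3  (C1, C2, C3 all integral)

#3 →J1  (Se1 (Se) sets effort on bond)
#5 →J1  (Se2: effort source, stroke at far end)
#0 →J1  (C1: C, integral causality)
#2 →J1  (C2: C, integral causality)
#4 →J1  (prefer integral on C3)
#1 →R1  (closing 1-jn rule on J1)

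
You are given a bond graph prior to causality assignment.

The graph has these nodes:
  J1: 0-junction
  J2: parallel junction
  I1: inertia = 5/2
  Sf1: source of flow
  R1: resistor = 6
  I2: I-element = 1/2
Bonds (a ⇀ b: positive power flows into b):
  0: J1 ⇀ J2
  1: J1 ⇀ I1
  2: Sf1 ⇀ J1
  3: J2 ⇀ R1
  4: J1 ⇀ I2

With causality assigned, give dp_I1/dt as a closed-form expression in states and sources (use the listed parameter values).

bond 2 stroke→Sf1  (Sf1 (Sf) sets flow on bond)
bond 1 stroke→I1  (I1 outputs flow p/I1)
bond 4 stroke→I2  (I2: I, integral causality)
bond 0 stroke→J1  (J1 needs exactly one e-in)
bond 3 stroke→J2  (only one effort-in slot at J2)

dp_I1/dt = 6*F_Sf1 - 12*p_I1/5 - 12*p_I2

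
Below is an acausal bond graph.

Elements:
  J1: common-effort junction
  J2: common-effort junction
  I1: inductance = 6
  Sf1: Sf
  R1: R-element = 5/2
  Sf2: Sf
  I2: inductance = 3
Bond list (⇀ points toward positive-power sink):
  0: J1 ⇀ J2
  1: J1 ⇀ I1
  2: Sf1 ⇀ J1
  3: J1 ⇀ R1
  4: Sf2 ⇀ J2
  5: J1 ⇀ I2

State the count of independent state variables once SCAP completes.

β2 stroke→Sf1  (Sf1 (Sf) sets flow on bond)
β4 stroke→Sf2  (source Sf2 imposes f)
β0 stroke→J2  (only one effort-in slot at J2)
β1 stroke→I1  (prefer integral on I1)
β5 stroke→I2  (I2 integral (f out))
β3 stroke→J1  (closing 0-jn rule on J1)

2  (I1, I2 all integral)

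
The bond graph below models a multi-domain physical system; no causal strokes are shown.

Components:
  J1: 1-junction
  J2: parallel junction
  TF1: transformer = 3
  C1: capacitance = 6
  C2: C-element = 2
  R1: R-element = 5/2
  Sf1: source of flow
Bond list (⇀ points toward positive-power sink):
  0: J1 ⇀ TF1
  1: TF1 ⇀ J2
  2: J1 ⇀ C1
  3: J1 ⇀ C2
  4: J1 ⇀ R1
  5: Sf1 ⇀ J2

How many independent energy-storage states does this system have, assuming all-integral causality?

β5 stroke at Sf1  (Sf1 (Sf) sets flow on bond)
β1 stroke at J2  (J2 needs exactly one e-in)
β0 stroke at TF1  (TF1: transformer flips bond 1)
β2 stroke at J1  (J1: bond 0 brought flow, rest push out)
β3 stroke at J1  (J1: bond 0 brought flow, rest push out)
β4 stroke at J1  (1-jn J1 has f-setter on 0)

2  (C1, C2 all integral)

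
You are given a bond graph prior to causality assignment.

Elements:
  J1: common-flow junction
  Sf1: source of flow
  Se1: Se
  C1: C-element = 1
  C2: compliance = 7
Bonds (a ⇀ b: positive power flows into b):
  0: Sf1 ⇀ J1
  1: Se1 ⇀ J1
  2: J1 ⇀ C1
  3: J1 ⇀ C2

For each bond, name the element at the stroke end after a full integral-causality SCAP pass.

#0 stroke at Sf1
#1 stroke at J1
#2 stroke at J1
#3 stroke at J1

b0 →Sf1  (source Sf1 imposes f)
b1 →J1  (Se1 fixes effort; stroke away)
b2 →J1  (J1 flow already set via bond 0)
b3 →J1  (1-jn J1 has f-setter on 0)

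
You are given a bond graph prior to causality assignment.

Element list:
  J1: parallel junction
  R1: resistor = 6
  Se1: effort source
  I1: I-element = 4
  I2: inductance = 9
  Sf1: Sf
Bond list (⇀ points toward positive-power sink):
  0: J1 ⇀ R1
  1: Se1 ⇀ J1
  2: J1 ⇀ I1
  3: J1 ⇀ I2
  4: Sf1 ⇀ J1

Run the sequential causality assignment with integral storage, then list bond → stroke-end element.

bond 1 →J1  (source Se1 imposes e)
bond 4 →Sf1  (Sf1 fixes flow; stroke at Sf1)
bond 0 →R1  (J1: bond 1 brought effort, rest push out)
bond 2 →I1  (0-jn J1 has e-setter on 1)
bond 3 →I2  (common-e at J1 fixed by 1)

β0 stroke→R1
β1 stroke→J1
β2 stroke→I1
β3 stroke→I2
β4 stroke→Sf1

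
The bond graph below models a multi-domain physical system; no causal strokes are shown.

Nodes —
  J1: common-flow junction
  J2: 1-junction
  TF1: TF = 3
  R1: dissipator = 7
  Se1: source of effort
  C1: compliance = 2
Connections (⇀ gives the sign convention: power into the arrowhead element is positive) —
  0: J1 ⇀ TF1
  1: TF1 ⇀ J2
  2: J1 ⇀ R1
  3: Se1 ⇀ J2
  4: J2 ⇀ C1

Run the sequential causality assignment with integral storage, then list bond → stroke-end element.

#3 →J2  (Se1 (Se) sets effort on bond)
#4 →J2  (C1 outputs effort q/C1)
#1 →TF1  (J2 needs exactly one f-in)
#0 →J1  (TF TF1: opposite of bond 1)
#2 →R1  (J1: last free bond brings flow in)

bond 0 stroke at J1
bond 1 stroke at TF1
bond 2 stroke at R1
bond 3 stroke at J2
bond 4 stroke at J2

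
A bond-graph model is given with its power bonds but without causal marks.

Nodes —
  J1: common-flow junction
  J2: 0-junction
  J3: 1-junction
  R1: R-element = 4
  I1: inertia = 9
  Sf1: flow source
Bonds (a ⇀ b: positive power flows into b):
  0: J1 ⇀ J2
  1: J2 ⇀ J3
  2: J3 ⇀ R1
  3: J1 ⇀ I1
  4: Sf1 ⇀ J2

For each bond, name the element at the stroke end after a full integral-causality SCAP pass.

#0 |J1
#1 |J2
#2 |J3
#3 |I1
#4 |Sf1

β4 stroke at Sf1  (Sf1 (Sf) sets flow on bond)
β3 stroke at I1  (I1 integral (f out))
β0 stroke at J1  (1-jn J1 has f-setter on 3)
β1 stroke at J2  (J2 needs exactly one e-in)
β2 stroke at J3  (J3 flow already set via bond 1)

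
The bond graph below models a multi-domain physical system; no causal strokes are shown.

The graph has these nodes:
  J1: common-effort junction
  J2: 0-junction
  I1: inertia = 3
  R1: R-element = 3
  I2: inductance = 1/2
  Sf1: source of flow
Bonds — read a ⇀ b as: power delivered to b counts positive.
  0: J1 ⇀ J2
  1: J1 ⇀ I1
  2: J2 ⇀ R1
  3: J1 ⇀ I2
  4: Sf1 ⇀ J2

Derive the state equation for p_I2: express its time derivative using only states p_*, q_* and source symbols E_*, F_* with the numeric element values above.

dp_I2/dt = 3*F_Sf1 - p_I1 - 6*p_I2

β4 |Sf1  (Sf1: flow source, stroke at near end)
β1 |I1  (I1: I, integral causality)
β3 |I2  (I2 integral (f out))
β0 |J1  (closing 0-jn rule on J1)
β2 |J2  (J2 needs exactly one e-in)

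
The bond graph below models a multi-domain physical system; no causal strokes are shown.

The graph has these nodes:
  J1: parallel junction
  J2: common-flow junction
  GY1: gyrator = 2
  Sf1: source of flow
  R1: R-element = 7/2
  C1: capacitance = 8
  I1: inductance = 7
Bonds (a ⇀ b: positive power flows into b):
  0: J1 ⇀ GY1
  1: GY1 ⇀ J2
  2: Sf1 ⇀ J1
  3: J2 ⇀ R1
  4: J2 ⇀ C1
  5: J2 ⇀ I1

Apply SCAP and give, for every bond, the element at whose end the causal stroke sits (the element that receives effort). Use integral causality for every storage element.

β2 |Sf1  (Sf1 (Sf) sets flow on bond)
β0 |J1  (closing 0-jn rule on J1)
β1 |J2  (GY1: gyrator matches bond 0)
β4 |J2  (C1 outputs effort q/C1)
β5 |I1  (prefer integral on I1)
β3 |J2  (common-f at J2 fixed by 5)

b0 |J1
b1 |J2
b2 |Sf1
b3 |J2
b4 |J2
b5 |I1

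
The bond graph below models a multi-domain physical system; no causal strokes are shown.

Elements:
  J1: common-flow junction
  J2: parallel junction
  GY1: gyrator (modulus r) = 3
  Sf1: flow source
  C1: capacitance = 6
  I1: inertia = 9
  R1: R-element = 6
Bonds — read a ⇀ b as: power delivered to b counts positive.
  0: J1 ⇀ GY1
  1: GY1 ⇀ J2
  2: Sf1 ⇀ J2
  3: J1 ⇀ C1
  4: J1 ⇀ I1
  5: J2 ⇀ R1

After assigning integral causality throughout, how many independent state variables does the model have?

2  (C1, I1 all integral)

β2 →Sf1  (Sf1: flow source, stroke at near end)
β3 →J1  (C1: C, integral causality)
β4 →I1  (I1: I, integral causality)
β0 →J1  (J1 flow already set via bond 4)
β1 →J2  (GY1: gyrator matches bond 0)
β5 →R1  (J2: bond 1 brought effort, rest push out)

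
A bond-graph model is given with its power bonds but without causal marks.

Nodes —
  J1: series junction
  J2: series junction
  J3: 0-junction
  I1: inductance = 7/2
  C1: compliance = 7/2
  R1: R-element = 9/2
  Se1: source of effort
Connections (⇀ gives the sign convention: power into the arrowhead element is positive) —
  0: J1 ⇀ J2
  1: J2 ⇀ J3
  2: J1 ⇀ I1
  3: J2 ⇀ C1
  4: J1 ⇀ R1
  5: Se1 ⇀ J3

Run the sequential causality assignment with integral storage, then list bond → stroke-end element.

bond 5 |J3  (source Se1 imposes e)
bond 1 |J2  (0-jn J3 has e-setter on 5)
bond 2 |I1  (I1: I, integral causality)
bond 0 |J1  (common-f at J1 fixed by 2)
bond 4 |J1  (1-jn J1 has f-setter on 2)
bond 3 |J2  (common-f at J2 fixed by 0)

#0 stroke→J1
#1 stroke→J2
#2 stroke→I1
#3 stroke→J2
#4 stroke→J1
#5 stroke→J3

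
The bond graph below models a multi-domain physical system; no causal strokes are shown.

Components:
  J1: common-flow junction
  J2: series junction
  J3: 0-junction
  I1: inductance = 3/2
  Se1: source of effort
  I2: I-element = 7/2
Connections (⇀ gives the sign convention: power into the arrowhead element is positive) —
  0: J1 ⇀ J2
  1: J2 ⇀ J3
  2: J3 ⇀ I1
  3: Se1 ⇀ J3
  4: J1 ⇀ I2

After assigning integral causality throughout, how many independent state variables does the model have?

2  (I1, I2 all integral)

β3 stroke at J3  (Se1: effort source, stroke at far end)
β1 stroke at J2  (0-jn J3 has e-setter on 3)
β2 stroke at I1  (common-e at J3 fixed by 3)
β0 stroke at J1  (only one flow-in slot at J2)
β4 stroke at I2  (J1: last free bond brings flow in)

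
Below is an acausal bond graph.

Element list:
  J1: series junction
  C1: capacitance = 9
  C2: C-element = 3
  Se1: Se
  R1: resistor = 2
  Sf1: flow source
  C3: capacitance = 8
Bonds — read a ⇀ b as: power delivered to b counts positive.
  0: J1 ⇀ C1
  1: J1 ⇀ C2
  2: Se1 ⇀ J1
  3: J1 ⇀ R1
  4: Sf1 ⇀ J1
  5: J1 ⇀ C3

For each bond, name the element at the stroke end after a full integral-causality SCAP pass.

#0 →J1
#1 →J1
#2 →J1
#3 →J1
#4 →Sf1
#5 →J1

bond 2 |J1  (source Se1 imposes e)
bond 4 |Sf1  (Sf1 fixes flow; stroke at Sf1)
bond 0 |J1  (common-f at J1 fixed by 4)
bond 1 |J1  (J1 flow already set via bond 4)
bond 3 |J1  (J1 flow already set via bond 4)
bond 5 |J1  (common-f at J1 fixed by 4)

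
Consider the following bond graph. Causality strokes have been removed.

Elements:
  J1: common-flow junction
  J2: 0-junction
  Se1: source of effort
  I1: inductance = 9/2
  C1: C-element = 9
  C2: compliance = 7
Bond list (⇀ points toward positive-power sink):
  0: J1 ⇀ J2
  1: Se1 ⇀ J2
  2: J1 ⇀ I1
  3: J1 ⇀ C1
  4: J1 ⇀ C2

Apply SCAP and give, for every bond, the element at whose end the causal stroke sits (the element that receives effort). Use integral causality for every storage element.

bond 1 stroke at J2  (Se1 (Se) sets effort on bond)
bond 0 stroke at J1  (J2: bond 1 brought effort, rest push out)
bond 2 stroke at I1  (I1 outputs flow p/I1)
bond 3 stroke at J1  (common-f at J1 fixed by 2)
bond 4 stroke at J1  (J1 flow already set via bond 2)

b0 |J1
b1 |J2
b2 |I1
b3 |J1
b4 |J1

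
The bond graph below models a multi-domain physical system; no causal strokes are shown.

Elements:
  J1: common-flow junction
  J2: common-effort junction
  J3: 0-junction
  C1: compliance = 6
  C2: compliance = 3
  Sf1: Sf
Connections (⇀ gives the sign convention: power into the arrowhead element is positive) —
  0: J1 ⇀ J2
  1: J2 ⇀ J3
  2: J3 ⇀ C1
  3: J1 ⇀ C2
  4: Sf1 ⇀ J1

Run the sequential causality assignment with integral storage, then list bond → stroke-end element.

β0 →J1
β1 →J2
β2 →J3
β3 →J1
β4 →Sf1

#4 stroke at Sf1  (Sf1 fixes flow; stroke at Sf1)
#0 stroke at J1  (common-f at J1 fixed by 4)
#3 stroke at J1  (common-f at J1 fixed by 4)
#1 stroke at J2  (J2: last free bond brings effort in)
#2 stroke at J3  (closing 0-jn rule on J3)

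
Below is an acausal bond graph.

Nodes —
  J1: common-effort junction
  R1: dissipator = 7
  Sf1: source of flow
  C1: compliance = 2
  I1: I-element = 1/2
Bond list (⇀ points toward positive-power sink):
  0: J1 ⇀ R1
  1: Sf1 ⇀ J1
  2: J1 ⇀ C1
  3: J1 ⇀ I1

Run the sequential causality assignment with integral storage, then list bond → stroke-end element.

β1 |Sf1  (Sf1: flow source, stroke at near end)
β2 |J1  (C1 outputs effort q/C1)
β0 |R1  (J1 effort already set via bond 2)
β3 |I1  (J1 effort already set via bond 2)

bond 0 stroke at R1
bond 1 stroke at Sf1
bond 2 stroke at J1
bond 3 stroke at I1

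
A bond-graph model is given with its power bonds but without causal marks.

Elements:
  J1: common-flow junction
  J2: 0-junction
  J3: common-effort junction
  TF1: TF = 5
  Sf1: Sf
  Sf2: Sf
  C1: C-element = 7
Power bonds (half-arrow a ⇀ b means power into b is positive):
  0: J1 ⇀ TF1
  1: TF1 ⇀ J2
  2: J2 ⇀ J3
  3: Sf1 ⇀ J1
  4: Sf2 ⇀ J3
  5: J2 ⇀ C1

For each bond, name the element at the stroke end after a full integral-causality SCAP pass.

bond 3 |Sf1  (Sf1 fixes flow; stroke at Sf1)
bond 4 |Sf2  (Sf2 fixes flow; stroke at Sf2)
bond 0 |J1  (J1: bond 3 brought flow, rest push out)
bond 2 |J3  (J3: last free bond brings effort in)
bond 1 |TF1  (TF1 one-in-one-out from 0)
bond 5 |J2  (J2 needs exactly one e-in)

β0 →J1
β1 →TF1
β2 →J3
β3 →Sf1
β4 →Sf2
β5 →J2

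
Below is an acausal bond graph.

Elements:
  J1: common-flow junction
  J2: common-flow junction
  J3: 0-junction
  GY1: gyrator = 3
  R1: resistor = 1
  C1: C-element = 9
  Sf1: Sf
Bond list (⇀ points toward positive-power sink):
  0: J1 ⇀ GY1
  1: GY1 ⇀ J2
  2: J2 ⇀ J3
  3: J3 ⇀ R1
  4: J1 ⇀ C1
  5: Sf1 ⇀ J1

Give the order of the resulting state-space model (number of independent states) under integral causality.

1  (C1 all integral)

#5 →Sf1  (Sf1 (Sf) sets flow on bond)
#0 →J1  (common-f at J1 fixed by 5)
#4 →J1  (1-jn J1 has f-setter on 5)
#1 →J2  (through GY1, causality inverts; strokes same side of GY1)
#2 →J3  (closing 1-jn rule on J2)
#3 →R1  (0-jn J3 has e-setter on 2)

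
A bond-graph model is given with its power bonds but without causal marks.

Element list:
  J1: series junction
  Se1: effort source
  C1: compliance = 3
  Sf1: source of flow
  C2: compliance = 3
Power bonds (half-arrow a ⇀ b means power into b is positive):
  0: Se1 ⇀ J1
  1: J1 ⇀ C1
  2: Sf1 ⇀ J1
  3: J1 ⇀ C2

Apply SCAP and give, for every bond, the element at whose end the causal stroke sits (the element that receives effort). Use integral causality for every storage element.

β0 stroke at J1
β1 stroke at J1
β2 stroke at Sf1
β3 stroke at J1

β0 →J1  (Se1: effort source, stroke at far end)
β2 →Sf1  (Sf1: flow source, stroke at near end)
β1 →J1  (J1 flow already set via bond 2)
β3 →J1  (common-f at J1 fixed by 2)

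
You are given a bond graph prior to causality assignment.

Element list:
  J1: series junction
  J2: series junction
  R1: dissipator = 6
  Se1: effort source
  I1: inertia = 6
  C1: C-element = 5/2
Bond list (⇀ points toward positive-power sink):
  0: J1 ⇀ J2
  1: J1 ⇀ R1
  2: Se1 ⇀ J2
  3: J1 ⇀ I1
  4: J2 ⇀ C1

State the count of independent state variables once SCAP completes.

2  (C1, I1 all integral)

b2 stroke at J2  (Se1: effort source, stroke at far end)
b3 stroke at I1  (I1 outputs flow p/I1)
b0 stroke at J1  (J1 flow already set via bond 3)
b1 stroke at J1  (common-f at J1 fixed by 3)
b4 stroke at J2  (J2: bond 0 brought flow, rest push out)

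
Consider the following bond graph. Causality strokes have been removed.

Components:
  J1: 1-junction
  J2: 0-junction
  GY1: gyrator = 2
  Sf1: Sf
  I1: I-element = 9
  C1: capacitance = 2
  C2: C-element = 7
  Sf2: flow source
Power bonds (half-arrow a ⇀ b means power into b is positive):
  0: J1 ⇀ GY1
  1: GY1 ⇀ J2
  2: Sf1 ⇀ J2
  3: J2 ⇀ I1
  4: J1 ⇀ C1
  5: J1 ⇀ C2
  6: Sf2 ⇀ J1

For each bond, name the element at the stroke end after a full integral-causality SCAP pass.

bond 2 →Sf1  (Sf1 (Sf) sets flow on bond)
bond 6 →Sf2  (Sf2 (Sf) sets flow on bond)
bond 0 →J1  (J1: bond 6 brought flow, rest push out)
bond 4 →J1  (J1: bond 6 brought flow, rest push out)
bond 5 →J1  (common-f at J1 fixed by 6)
bond 1 →J2  (through GY1, causality inverts; strokes same side of GY1)
bond 3 →I1  (0-jn J2 has e-setter on 1)

#0 stroke→J1
#1 stroke→J2
#2 stroke→Sf1
#3 stroke→I1
#4 stroke→J1
#5 stroke→J1
#6 stroke→Sf2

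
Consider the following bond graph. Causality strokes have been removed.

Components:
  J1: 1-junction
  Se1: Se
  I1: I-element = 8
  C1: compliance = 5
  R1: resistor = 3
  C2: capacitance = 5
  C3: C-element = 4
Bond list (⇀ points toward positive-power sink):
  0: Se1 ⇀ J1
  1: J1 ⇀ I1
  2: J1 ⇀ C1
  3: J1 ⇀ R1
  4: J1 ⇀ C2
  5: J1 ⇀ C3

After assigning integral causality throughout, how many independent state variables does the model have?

4  (C1, C2, C3, I1 all integral)

#0 stroke→J1  (Se1 (Se) sets effort on bond)
#1 stroke→I1  (I1 integral (f out))
#2 stroke→J1  (1-jn J1 has f-setter on 1)
#3 stroke→J1  (J1 flow already set via bond 1)
#4 stroke→J1  (common-f at J1 fixed by 1)
#5 stroke→J1  (J1 flow already set via bond 1)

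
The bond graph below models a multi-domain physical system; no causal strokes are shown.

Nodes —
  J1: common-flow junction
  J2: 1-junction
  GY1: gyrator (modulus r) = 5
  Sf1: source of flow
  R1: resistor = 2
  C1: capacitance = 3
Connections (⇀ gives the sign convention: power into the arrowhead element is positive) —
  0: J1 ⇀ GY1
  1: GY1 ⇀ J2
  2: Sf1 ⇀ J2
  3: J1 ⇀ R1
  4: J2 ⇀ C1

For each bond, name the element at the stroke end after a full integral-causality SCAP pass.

β0 stroke at J1
β1 stroke at J2
β2 stroke at Sf1
β3 stroke at R1
β4 stroke at J2

b2 |Sf1  (Sf1 (Sf) sets flow on bond)
b1 |J2  (1-jn J2 has f-setter on 2)
b4 |J2  (common-f at J2 fixed by 2)
b0 |J1  (GY1 both-in/both-out from 1)
b3 |R1  (J1: last free bond brings flow in)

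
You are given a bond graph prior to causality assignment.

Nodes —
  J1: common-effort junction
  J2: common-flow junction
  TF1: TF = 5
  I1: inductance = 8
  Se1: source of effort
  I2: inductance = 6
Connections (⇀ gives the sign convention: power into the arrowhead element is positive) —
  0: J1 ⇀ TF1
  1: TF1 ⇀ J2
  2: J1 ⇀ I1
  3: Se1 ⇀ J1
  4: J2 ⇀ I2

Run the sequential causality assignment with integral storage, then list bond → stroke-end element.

bond 0 →TF1
bond 1 →J2
bond 2 →I1
bond 3 →J1
bond 4 →I2

bond 3 stroke at J1  (source Se1 imposes e)
bond 0 stroke at TF1  (0-jn J1 has e-setter on 3)
bond 2 stroke at I1  (J1: bond 3 brought effort, rest push out)
bond 1 stroke at J2  (through TF1, causality passes straight; one stroke at TF1)
bond 4 stroke at I2  (J2 needs exactly one f-in)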